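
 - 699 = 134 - 833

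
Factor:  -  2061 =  - 3^2*229^1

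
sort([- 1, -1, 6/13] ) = [ - 1,  -  1 , 6/13 ] 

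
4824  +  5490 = 10314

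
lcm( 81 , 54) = 162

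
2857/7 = 408 + 1/7 = 408.14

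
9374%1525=224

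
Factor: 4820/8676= 3^( - 2)*5^1 = 5/9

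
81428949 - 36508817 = 44920132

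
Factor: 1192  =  2^3*149^1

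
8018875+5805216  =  13824091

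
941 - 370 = 571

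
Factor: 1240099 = 7^1*17^2*613^1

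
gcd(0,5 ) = 5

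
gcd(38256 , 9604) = 4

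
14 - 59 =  - 45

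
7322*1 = 7322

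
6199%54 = 43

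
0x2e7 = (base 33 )mh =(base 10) 743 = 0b1011100111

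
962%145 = 92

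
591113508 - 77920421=513193087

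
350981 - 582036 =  - 231055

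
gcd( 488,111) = 1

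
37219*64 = 2382016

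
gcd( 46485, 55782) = 9297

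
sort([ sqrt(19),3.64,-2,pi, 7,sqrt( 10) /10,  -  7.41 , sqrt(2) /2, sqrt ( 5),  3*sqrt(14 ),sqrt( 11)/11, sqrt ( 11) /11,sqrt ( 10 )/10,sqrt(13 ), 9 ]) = [ - 7.41,  -  2,sqrt(11 ) /11, sqrt( 11)/11, sqrt ( 10)/10,  sqrt( 10 ) /10,sqrt(2 ) /2, sqrt(5), pi,sqrt ( 13 ),3.64,sqrt( 19 ), 7, 9, 3 * sqrt (14)]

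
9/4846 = 9/4846 =0.00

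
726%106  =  90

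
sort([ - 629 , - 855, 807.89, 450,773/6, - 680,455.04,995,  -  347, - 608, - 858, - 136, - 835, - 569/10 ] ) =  [ - 858, - 855  , - 835, - 680, - 629,-608 , - 347,  -  136, - 569/10, 773/6, 450, 455.04,  807.89,995]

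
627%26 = 3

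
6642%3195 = 252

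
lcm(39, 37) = 1443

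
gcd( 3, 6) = 3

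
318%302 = 16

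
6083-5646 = 437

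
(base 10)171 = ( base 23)7a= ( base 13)102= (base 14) c3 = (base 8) 253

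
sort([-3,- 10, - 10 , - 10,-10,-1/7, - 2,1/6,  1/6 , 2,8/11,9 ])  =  [-10, - 10, - 10 , - 10, -3, - 2,  -  1/7,1/6,  1/6,  8/11,2,9]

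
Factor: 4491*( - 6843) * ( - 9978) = 2^1*3^4*499^1*1663^1*2281^1  =  306643027914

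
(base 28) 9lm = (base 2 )1110111110010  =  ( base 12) 452A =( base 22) fia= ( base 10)7666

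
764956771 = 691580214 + 73376557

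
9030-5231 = 3799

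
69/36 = 23/12   =  1.92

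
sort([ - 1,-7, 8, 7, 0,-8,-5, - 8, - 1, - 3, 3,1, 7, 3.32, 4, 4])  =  [ - 8, - 8, - 7, - 5,- 3, - 1, - 1, 0, 1, 3, 3.32,  4,  4,7, 7,8]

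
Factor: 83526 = 2^1  *3^1 * 13921^1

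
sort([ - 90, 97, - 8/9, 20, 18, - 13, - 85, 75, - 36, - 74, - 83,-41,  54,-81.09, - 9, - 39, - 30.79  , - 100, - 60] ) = [- 100,-90,-85, - 83, - 81.09, - 74,-60, - 41,-39, - 36, - 30.79, - 13, - 9,-8/9, 18,20, 54, 75, 97]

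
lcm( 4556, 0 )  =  0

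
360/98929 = 360/98929 =0.00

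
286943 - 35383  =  251560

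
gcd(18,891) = 9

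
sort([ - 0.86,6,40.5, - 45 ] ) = [ - 45 ,  -  0.86,  6, 40.5 ] 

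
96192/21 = 4580 + 4/7 = 4580.57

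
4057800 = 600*6763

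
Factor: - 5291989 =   -  73^1*72493^1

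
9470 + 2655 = 12125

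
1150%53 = 37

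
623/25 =623/25 = 24.92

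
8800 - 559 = 8241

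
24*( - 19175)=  - 460200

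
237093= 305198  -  68105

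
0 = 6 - 6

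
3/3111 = 1/1037 = 0.00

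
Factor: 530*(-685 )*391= - 141952550 =-2^1*5^2*17^1*23^1*53^1*137^1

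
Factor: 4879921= 4879921^1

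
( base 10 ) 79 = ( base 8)117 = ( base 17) 4B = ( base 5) 304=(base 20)3J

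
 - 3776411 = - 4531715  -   - 755304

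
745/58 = 12 + 49/58 = 12.84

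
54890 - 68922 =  - 14032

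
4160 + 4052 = 8212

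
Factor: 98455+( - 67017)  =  2^1*11^1 * 1429^1 = 31438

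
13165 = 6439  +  6726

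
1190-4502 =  - 3312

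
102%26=24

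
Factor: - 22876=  -2^2*7^1*19^1*43^1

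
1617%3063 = 1617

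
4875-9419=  - 4544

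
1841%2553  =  1841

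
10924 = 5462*2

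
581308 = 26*22358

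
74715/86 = 868 + 67/86 = 868.78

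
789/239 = 789/239 = 3.30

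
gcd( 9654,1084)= 2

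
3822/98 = 39 = 39.00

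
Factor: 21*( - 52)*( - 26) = 2^3*3^1 * 7^1*13^2= 28392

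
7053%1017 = 951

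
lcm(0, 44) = 0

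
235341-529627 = -294286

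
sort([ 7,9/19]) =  [ 9/19,7 ]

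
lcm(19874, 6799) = 258362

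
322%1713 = 322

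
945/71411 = 945/71411 =0.01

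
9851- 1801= 8050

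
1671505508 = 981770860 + 689734648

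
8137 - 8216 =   -  79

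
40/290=4/29 = 0.14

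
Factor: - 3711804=-2^2*3^1*309317^1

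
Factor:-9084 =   -  2^2*3^1*757^1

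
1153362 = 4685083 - 3531721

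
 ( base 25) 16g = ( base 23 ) 1B9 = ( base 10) 791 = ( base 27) 128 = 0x317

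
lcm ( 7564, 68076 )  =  68076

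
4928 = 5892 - 964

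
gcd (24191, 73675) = 1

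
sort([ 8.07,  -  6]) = [ - 6,8.07 ] 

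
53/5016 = 53/5016 = 0.01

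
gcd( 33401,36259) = 1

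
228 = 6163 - 5935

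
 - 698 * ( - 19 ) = 13262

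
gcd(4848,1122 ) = 6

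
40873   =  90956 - 50083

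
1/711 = 1/711= 0.00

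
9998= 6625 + 3373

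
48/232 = 6/29= 0.21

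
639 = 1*639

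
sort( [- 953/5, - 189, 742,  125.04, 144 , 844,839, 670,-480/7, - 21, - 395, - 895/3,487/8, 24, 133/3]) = [ - 395, - 895/3, - 953/5, - 189, - 480/7, - 21, 24,133/3, 487/8, 125.04,  144, 670,742, 839,  844 ]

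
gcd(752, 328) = 8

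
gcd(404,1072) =4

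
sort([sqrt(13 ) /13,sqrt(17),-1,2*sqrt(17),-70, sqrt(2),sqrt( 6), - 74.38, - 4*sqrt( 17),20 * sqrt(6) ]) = [  -  74.38,-70,-4*sqrt( 17),  -  1,sqrt(13) /13, sqrt( 2),sqrt( 6), sqrt( 17), 2*sqrt ( 17),20*sqrt(6) ] 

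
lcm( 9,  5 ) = 45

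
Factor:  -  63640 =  - 2^3*5^1*37^1* 43^1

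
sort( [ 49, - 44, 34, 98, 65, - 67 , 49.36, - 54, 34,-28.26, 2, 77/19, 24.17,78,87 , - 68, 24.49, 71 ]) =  [ - 68,- 67,-54, - 44, -28.26, 2 , 77/19, 24.17,24.49, 34,34, 49, 49.36, 65,71, 78,87, 98 ] 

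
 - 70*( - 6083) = 425810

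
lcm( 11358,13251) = 79506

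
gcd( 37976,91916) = 4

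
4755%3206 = 1549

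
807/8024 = 807/8024 =0.10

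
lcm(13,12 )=156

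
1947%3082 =1947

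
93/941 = 93/941 = 0.10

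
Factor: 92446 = 2^1*17^1*2719^1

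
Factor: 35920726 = 2^1 * 17960363^1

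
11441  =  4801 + 6640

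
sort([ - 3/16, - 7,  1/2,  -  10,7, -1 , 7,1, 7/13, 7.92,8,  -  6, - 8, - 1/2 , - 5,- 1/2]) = [ - 10, - 8, - 7, - 6, - 5 , - 1, - 1/2, - 1/2, - 3/16,1/2,7/13,  1, 7, 7 , 7.92, 8]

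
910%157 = 125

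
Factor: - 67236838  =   - 2^1 * 211^1*  283^1*563^1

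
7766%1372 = 906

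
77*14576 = 1122352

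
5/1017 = 5/1017 =0.00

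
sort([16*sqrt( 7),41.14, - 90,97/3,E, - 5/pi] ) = [ - 90,- 5/pi,E, 97/3,  41.14,16*sqrt( 7 ) ] 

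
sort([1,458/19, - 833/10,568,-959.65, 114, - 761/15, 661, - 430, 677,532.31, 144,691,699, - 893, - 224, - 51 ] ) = [  -  959.65, - 893, - 430, - 224, - 833/10, - 51, - 761/15,1,  458/19,  114 , 144 , 532.31  ,  568,661,677,691, 699]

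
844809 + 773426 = 1618235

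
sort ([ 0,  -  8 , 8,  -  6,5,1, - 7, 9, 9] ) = [- 8, - 7 ,-6, 0, 1, 5, 8, 9,  9] 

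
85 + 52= 137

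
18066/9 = 6022/3 = 2007.33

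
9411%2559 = 1734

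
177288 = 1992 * 89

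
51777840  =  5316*9740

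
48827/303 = 48827/303 = 161.15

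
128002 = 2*64001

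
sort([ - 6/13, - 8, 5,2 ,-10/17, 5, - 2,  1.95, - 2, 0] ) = [ - 8, - 2,-2, - 10/17 ,-6/13, 0, 1.95, 2, 5,5]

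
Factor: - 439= - 439^1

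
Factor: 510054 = 2^1 * 3^1 * 85009^1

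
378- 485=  - 107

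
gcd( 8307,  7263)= 9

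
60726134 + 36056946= 96783080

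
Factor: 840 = 2^3*3^1* 5^1*7^1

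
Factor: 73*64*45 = 2^6*3^2*5^1*73^1 = 210240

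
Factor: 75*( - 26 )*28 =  - 2^3*3^1*5^2*7^1* 13^1 = -  54600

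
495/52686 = 55/5854 = 0.01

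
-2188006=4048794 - 6236800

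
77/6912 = 77/6912 = 0.01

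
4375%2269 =2106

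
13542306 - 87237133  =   - 73694827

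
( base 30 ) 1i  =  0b110000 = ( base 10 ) 48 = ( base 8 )60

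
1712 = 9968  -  8256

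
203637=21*9697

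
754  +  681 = 1435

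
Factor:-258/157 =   -  2^1*3^1*43^1*157^( - 1)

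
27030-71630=-44600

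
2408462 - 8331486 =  - 5923024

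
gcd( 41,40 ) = 1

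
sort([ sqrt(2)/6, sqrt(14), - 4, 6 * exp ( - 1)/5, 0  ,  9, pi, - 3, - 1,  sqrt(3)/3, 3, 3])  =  [ - 4,-3, - 1,0, sqrt( 2)/6, 6*exp ( - 1)/5,sqrt(3)/3, 3,3,pi, sqrt( 14), 9]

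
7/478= 7/478 = 0.01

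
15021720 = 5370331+9651389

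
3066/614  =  1533/307=4.99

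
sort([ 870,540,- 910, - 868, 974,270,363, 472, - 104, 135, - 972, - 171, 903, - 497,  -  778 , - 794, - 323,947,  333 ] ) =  [ - 972,  -  910, - 868, - 794, - 778,  -  497, - 323,-171,-104,135,  270, 333,363, 472, 540 , 870,903, 947, 974 ] 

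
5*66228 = 331140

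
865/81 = 865/81 = 10.68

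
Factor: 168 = 2^3*3^1 * 7^1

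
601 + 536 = 1137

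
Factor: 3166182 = 2^1*3^3*17^1*3449^1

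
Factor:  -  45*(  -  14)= 630 = 2^1*3^2*5^1 * 7^1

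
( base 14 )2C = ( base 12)34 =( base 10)40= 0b101000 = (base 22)1I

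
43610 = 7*6230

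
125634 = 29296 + 96338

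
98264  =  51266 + 46998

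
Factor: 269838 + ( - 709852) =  - 2^1 *31^1 * 47^1*151^1 = - 440014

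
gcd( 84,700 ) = 28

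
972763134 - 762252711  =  210510423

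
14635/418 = 35 + 5/418  =  35.01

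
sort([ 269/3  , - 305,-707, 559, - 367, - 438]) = [ - 707,  -  438, - 367, - 305, 269/3, 559]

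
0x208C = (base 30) 97M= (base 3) 102102121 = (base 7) 33202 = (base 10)8332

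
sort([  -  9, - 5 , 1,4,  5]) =[ - 9, - 5, 1, 4,5] 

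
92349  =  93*993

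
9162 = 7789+1373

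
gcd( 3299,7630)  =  1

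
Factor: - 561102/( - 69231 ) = 187034/23077 = 2^1* 17^1*47^( - 1)*491^( - 1)*5501^1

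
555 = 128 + 427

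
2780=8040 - 5260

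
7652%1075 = 127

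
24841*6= 149046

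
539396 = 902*598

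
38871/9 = 4319 = 4319.00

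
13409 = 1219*11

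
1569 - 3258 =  - 1689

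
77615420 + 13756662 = 91372082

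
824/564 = 1 + 65/141 = 1.46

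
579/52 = 11 + 7/52 = 11.13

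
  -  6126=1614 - 7740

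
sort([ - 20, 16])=[ - 20,16]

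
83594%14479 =11199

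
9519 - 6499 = 3020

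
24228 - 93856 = -69628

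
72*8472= 609984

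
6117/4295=1 + 1822/4295 = 1.42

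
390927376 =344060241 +46867135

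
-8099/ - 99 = 81 +80/99 = 81.81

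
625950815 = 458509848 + 167440967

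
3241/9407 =3241/9407 = 0.34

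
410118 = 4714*87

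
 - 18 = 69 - 87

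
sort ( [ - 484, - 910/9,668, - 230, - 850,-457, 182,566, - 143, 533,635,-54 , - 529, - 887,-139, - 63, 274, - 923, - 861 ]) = [ - 923, - 887,-861,- 850, - 529, - 484, - 457, - 230, - 143, - 139, - 910/9,-63, - 54,182, 274  ,  533 , 566,635,668] 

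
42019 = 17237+24782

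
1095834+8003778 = 9099612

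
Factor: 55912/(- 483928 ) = - 29^1*251^( - 1 )  =  - 29/251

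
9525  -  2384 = 7141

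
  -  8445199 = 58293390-66738589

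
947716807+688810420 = 1636527227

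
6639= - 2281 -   -  8920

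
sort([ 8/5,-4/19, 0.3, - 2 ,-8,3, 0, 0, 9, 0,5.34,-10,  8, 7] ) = [  -  10, - 8, - 2,-4/19,0, 0,0, 0.3,8/5,  3, 5.34,7, 8,9] 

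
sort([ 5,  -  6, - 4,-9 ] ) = [ - 9, - 6,-4, 5 ] 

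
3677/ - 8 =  - 3677/8= - 459.62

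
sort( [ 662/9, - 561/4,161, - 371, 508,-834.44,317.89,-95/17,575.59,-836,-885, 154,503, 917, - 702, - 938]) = [ - 938, - 885,-836, - 834.44,-702,-371, - 561/4 , - 95/17, 662/9,154 , 161, 317.89,503, 508,  575.59,917]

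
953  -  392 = 561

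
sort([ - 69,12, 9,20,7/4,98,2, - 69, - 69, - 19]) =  [ - 69, - 69,  -  69,  -  19,7/4, 2,  9,12,20,98]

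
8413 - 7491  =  922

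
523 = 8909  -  8386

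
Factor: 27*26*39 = 27378 = 2^1 *3^4*13^2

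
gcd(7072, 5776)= 16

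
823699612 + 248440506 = 1072140118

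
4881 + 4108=8989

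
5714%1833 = 215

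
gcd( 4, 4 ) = 4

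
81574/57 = 1431+7/57 = 1431.12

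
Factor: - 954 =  - 2^1  *3^2* 53^1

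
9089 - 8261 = 828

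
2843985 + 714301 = 3558286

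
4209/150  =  28 + 3/50 = 28.06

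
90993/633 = 143+158/211 = 143.75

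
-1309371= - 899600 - 409771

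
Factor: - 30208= - 2^9*59^1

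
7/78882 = 7/78882 = 0.00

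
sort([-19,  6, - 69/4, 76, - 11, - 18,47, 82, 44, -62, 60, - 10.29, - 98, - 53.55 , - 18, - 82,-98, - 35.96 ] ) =[-98, - 98, - 82,  -  62, - 53.55,-35.96, - 19,-18, - 18, - 69/4 , - 11, - 10.29,6, 44, 47, 60,  76, 82 ] 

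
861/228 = 287/76 = 3.78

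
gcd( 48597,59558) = 97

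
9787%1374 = 169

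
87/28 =87/28 =3.11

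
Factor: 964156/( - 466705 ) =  - 2^2*5^ (  -  1 )*31^( - 1) * 41^1 * 3011^( - 1 )* 5879^1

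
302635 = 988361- 685726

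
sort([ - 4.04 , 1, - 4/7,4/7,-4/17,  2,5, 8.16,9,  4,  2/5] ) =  [  -  4.04,  -  4/7, - 4/17, 2/5,4/7, 1,  2,  4,  5, 8.16,  9] 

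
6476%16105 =6476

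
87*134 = 11658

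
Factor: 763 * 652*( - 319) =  - 158694844 = - 2^2 * 7^1*11^1 * 29^1*109^1 * 163^1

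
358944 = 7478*48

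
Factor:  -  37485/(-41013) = 3^( - 1 ) *5^1*17^1 * 31^( - 1 ) = 85/93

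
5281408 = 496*10648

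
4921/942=5 + 211/942 = 5.22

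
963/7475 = 963/7475 = 0.13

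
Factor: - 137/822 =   -  2^( -1)*3^( - 1) = - 1/6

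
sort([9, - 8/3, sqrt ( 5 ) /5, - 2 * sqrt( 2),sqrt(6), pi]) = [ - 2*sqrt( 2 ), - 8/3, sqrt( 5 )/5,sqrt ( 6 ),pi,9 ] 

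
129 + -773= - 644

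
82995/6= 27665/2 = 13832.50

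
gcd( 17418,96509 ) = 1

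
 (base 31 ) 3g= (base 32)3d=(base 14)7B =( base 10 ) 109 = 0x6D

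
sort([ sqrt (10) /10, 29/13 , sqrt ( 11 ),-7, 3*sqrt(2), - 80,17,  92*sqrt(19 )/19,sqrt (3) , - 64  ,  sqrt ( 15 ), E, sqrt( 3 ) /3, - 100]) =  [ - 100, - 80, - 64, - 7, sqrt(10)/10,sqrt( 3 )/3,sqrt( 3), 29/13,E,  sqrt(11),sqrt( 15),3 * sqrt(2), 17,92 * sqrt( 19)/19] 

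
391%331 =60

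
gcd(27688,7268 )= 4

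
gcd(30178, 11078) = 382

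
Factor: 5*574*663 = 2^1*3^1*5^1*7^1*13^1*17^1*41^1 = 1902810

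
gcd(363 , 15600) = 3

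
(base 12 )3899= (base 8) 14465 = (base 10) 6453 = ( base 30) 753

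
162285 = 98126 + 64159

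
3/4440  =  1/1480 = 0.00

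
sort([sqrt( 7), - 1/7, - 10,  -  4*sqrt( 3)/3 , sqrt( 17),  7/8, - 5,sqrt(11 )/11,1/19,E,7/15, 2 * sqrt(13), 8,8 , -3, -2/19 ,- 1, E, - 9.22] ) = [ - 10,-9.22, - 5, - 3 ,- 4*sqrt(3)/3,  -  1, - 1/7,-2/19, 1/19 , sqrt( 11)/11,  7/15,7/8, sqrt( 7 ) , E,  E,sqrt( 17 ),2*sqrt( 13), 8,8] 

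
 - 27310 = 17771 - 45081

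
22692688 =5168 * 4391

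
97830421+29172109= 127002530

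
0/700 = 0 = 0.00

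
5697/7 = 813 + 6/7 =813.86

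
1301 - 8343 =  - 7042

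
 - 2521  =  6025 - 8546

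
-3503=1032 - 4535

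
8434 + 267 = 8701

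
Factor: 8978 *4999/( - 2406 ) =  - 3^( - 1 )*67^2*401^(-1 )*4999^1 = - 22440511/1203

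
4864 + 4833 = 9697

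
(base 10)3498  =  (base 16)DAA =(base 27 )4LF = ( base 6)24110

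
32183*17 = 547111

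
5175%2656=2519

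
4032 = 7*576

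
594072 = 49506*12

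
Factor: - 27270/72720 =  - 3/8 = - 2^(-3)*3^1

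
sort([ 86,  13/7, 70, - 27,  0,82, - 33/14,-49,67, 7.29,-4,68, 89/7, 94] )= [ - 49, - 27, - 4,  -  33/14,0,13/7,7.29  ,  89/7,67, 68, 70,82,86,  94]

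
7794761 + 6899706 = 14694467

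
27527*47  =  1293769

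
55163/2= 27581 + 1/2 = 27581.50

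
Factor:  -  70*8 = - 2^4*5^1*7^1 = - 560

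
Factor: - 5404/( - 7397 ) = 2^2*7^1 * 13^( - 1 ) * 193^1*569^( - 1 )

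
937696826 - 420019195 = 517677631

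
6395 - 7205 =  - 810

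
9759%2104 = 1343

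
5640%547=170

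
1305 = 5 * 261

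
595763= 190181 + 405582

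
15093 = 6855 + 8238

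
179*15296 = 2737984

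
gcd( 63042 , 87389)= 1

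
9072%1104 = 240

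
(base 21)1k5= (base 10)866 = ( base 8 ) 1542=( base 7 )2345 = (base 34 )PG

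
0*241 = 0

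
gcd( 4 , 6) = 2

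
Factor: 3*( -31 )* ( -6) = 558 =2^1*3^2*31^1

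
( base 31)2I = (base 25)35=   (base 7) 143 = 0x50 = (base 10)80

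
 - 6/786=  - 1/131  =  -0.01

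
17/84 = 17/84=0.20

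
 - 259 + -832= -1091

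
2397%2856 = 2397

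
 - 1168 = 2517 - 3685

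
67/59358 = 67/59358 = 0.00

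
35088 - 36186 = -1098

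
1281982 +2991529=4273511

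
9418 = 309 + 9109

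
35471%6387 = 3536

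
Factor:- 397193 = -73^1*5441^1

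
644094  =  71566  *9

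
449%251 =198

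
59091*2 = 118182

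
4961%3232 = 1729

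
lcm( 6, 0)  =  0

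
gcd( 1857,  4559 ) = 1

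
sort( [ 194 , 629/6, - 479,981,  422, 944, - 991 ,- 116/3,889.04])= [ - 991, - 479,-116/3, 629/6,194,422,  889.04, 944,981]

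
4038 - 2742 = 1296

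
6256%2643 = 970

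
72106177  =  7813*9229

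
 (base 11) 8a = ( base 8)142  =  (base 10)98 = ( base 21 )4e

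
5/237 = 5/237 = 0.02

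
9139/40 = 9139/40 = 228.47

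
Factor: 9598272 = 2^6*3^1 * 49991^1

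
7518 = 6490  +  1028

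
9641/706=9641/706 =13.66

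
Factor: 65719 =65719^1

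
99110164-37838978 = 61271186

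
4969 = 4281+688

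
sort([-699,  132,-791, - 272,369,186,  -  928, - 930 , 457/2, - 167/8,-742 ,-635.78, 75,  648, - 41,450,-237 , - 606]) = [ - 930,-928, - 791,-742 ,-699,-635.78, - 606 ,-272,-237, - 41,  -  167/8 , 75,  132,186,457/2 , 369,450,648 ]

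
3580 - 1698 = 1882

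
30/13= 30/13 =2.31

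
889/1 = 889=889.00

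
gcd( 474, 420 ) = 6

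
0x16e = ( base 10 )366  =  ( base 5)2431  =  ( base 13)222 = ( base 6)1410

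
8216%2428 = 932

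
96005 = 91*1055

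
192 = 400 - 208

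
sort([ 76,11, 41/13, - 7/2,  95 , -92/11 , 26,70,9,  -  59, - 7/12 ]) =[ - 59,-92/11, - 7/2 ,-7/12 , 41/13, 9,  11, 26, 70,76, 95 ] 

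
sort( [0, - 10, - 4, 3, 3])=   [ - 10, - 4,0,3, 3]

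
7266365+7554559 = 14820924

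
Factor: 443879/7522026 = 2^( - 1) * 3^( - 1) * 31^ (-1 )*37^ ( - 1)*1093^( - 1)*443879^1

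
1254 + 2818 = 4072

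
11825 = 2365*5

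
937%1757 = 937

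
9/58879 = 9/58879 = 0.00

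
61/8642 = 61/8642 = 0.01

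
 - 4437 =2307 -6744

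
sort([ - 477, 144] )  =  [ - 477, 144]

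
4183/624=4183/624 = 6.70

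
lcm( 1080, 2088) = 31320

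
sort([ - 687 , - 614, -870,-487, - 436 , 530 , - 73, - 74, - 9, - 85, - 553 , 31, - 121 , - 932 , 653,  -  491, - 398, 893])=[ - 932,-870  , - 687 , - 614, - 553, - 491,-487, - 436, - 398, - 121 , - 85, -74, - 73 , - 9 , 31,530, 653,893 ] 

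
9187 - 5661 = 3526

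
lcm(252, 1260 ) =1260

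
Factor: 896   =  2^7 * 7^1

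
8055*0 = 0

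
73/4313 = 73/4313 = 0.02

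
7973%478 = 325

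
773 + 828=1601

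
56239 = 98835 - 42596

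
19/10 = 1 + 9/10 = 1.90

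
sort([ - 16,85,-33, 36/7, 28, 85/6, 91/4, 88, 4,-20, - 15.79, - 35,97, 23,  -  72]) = [  -  72,- 35, - 33, -20, - 16, - 15.79, 4 , 36/7,85/6, 91/4, 23 , 28,85,  88,97] 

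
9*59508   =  535572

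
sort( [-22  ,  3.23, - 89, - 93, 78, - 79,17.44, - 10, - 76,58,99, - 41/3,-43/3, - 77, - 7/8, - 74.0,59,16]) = [- 93, - 89,- 79, - 77, - 76  , - 74.0, - 22, - 43/3, - 41/3, - 10, - 7/8,3.23,16,17.44,58,59,78, 99]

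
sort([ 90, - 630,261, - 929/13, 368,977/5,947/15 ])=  [ - 630, - 929/13,947/15,90,977/5,261,368] 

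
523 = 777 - 254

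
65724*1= 65724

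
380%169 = 42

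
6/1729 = 6/1729=0.00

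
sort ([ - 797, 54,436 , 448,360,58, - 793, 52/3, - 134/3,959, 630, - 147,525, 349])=[  -  797, - 793,  -  147, - 134/3,52/3,  54,58,349,360,436,448, 525, 630, 959]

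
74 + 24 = 98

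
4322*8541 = 36914202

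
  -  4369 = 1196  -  5565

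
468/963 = 52/107 = 0.49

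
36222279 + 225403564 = 261625843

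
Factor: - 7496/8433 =-2^3*3^(- 2 )  =  - 8/9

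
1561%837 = 724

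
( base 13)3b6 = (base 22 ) 17i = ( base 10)656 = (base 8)1220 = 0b1010010000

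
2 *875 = 1750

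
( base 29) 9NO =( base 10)8260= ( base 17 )1B9F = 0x2044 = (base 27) b8p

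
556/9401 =556/9401=0.06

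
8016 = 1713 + 6303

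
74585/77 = 10655/11=968.64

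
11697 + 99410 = 111107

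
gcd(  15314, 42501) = 31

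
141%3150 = 141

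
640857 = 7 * 91551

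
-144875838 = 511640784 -656516622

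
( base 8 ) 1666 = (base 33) sq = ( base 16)3B6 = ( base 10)950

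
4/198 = 2/99= 0.02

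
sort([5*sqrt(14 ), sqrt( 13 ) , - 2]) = [ - 2,sqrt (13 ), 5*sqrt( 14 )]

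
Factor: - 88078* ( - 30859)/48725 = 2717999002/48725 =2^1*5^(-2)*47^1 *937^1*1949^( - 1)*30859^1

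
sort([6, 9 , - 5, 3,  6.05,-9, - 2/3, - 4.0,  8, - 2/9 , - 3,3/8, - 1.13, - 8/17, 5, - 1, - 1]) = [ - 9, - 5, - 4.0, - 3, - 1.13,  -  1, - 1, - 2/3 , - 8/17, - 2/9,3/8,3, 5, 6, 6.05 , 8,  9]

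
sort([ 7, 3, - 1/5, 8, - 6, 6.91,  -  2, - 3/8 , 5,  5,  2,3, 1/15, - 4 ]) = [ - 6, - 4, - 2,-3/8, - 1/5, 1/15 , 2, 3, 3, 5,5,6.91, 7, 8 ]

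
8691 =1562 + 7129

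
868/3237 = 868/3237 = 0.27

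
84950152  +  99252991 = 184203143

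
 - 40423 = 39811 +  - 80234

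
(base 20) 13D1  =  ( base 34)869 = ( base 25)f3b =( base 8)22365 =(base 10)9461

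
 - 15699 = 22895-38594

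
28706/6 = 14353/3 = 4784.33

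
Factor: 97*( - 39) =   -  3^1*13^1*97^1 = -  3783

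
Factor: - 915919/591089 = - 591089^(  -  1 ) *915919^1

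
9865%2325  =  565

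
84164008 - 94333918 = -10169910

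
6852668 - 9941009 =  - 3088341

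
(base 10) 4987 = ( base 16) 137b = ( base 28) 6A3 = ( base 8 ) 11573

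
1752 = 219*8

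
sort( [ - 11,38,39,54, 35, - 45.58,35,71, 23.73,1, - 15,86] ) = [-45.58,  -  15, - 11,1,23.73,35, 35, 38,39,54,  71,86]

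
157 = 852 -695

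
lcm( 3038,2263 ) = 221774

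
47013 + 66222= 113235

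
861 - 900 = -39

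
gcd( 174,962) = 2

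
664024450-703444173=-39419723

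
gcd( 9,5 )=1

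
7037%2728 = 1581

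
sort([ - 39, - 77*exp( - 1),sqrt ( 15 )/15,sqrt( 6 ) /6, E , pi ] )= [ - 39,-77*exp ( - 1),  sqrt(15 )/15 , sqrt(6)/6,  E,  pi]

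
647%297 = 53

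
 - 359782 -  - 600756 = 240974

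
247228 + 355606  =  602834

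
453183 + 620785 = 1073968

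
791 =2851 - 2060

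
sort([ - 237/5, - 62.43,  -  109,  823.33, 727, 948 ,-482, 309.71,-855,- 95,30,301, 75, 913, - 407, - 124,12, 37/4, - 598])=[ - 855,- 598,- 482, - 407, - 124, - 109,-95  ,  -  62.43,- 237/5, 37/4,12,30, 75,301,  309.71,  727, 823.33,  913 , 948]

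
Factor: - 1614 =-2^1*3^1*269^1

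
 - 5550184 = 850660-6400844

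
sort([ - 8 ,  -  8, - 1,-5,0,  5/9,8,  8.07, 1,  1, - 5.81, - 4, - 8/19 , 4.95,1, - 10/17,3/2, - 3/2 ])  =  [ - 8, - 8 , - 5.81 , - 5, - 4, - 3/2, - 1, - 10/17,-8/19 , 0 , 5/9,1,1,1, 3/2, 4.95,  8,8.07]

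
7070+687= 7757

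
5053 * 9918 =50115654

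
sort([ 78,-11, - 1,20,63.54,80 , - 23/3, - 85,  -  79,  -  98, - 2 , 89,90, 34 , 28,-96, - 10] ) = [ - 98, - 96, - 85, - 79, - 11,-10, - 23/3, -2, - 1, 20, 28 , 34, 63.54,78, 80,89,90 ] 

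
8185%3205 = 1775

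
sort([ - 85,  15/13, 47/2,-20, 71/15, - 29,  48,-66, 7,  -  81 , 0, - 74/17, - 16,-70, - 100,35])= [ - 100,-85, - 81,-70, - 66, - 29,-20,-16,-74/17,0, 15/13, 71/15,  7, 47/2 , 35, 48] 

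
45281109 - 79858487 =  - 34577378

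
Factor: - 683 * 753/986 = - 514299/986 = - 2^( - 1)*3^1*17^( - 1 )*29^( - 1)*251^1*683^1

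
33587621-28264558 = 5323063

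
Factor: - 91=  - 7^1*13^1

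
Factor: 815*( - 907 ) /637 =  - 739205/637 =-5^1*7^(  -  2)*13^(-1)*163^1 * 907^1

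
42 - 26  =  16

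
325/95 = 3 + 8/19 =3.42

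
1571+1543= 3114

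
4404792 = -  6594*( - 668)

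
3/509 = 3/509= 0.01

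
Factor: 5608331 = 5608331^1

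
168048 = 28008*6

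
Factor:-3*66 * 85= -16830 =- 2^1*3^2*5^1 * 11^1*17^1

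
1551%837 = 714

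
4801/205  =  23 + 86/205  =  23.42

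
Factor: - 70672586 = -2^1*89^1*397037^1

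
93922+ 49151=143073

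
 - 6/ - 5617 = 6/5617 = 0.00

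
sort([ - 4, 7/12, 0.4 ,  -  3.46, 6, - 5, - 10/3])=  [ - 5,  -  4, - 3.46, - 10/3, 0.4, 7/12,6 ]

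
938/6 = 469/3 = 156.33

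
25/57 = 25/57 = 0.44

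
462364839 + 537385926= 999750765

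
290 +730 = 1020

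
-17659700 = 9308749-26968449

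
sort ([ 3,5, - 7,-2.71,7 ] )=[ - 7, - 2.71,3, 5,7] 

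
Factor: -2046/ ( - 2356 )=2^( - 1)*3^1*11^1*19^( - 1) =33/38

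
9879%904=839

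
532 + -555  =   - 23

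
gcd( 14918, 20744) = 2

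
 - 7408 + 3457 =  - 3951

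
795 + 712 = 1507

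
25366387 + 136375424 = 161741811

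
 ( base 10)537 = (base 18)1bf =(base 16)219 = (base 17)1ea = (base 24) m9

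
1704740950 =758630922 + 946110028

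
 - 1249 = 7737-8986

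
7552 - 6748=804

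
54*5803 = 313362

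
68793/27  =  22931/9  =  2547.89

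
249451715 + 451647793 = 701099508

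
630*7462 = 4701060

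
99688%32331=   2695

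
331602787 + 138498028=470100815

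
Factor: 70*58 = 2^2*5^1  *  7^1*29^1 = 4060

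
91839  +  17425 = 109264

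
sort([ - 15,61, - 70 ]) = [- 70,-15,61]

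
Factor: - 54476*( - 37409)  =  2^2 * 13619^1 * 37409^1 = 2037892684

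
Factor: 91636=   2^2*31^1*739^1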